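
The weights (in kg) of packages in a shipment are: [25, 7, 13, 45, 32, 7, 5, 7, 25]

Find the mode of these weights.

7

Step 1: Count the frequency of each value:
  5: appears 1 time(s)
  7: appears 3 time(s)
  13: appears 1 time(s)
  25: appears 2 time(s)
  32: appears 1 time(s)
  45: appears 1 time(s)
Step 2: The value 7 appears most frequently (3 times).
Step 3: Mode = 7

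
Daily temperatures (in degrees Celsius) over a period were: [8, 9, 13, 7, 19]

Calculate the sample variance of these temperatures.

24.2

Step 1: Compute the mean: (8 + 9 + 13 + 7 + 19) / 5 = 11.2
Step 2: Compute squared deviations from the mean:
  (8 - 11.2)^2 = 10.24
  (9 - 11.2)^2 = 4.84
  (13 - 11.2)^2 = 3.24
  (7 - 11.2)^2 = 17.64
  (19 - 11.2)^2 = 60.84
Step 3: Sum of squared deviations = 96.8
Step 4: Sample variance = 96.8 / 4 = 24.2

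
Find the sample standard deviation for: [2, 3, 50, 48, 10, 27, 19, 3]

19.7683

Step 1: Compute the mean: 20.25
Step 2: Sum of squared deviations from the mean: 2735.5
Step 3: Sample variance = 2735.5 / 7 = 390.7857
Step 4: Standard deviation = sqrt(390.7857) = 19.7683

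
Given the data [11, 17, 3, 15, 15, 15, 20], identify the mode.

15

Step 1: Count the frequency of each value:
  3: appears 1 time(s)
  11: appears 1 time(s)
  15: appears 3 time(s)
  17: appears 1 time(s)
  20: appears 1 time(s)
Step 2: The value 15 appears most frequently (3 times).
Step 3: Mode = 15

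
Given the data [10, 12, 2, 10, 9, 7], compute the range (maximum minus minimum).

10

Step 1: Identify the maximum value: max = 12
Step 2: Identify the minimum value: min = 2
Step 3: Range = max - min = 12 - 2 = 10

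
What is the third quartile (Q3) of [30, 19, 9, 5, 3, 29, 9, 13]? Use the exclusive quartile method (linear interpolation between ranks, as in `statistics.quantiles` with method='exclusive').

26.5

Step 1: Sort the data: [3, 5, 9, 9, 13, 19, 29, 30]
Step 2: n = 8
Step 3: Using the exclusive quartile method:
  Q1 = 6
  Q2 (median) = 11
  Q3 = 26.5
  IQR = Q3 - Q1 = 26.5 - 6 = 20.5
Step 4: Q3 = 26.5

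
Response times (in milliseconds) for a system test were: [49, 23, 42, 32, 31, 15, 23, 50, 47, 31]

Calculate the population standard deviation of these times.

11.5676

Step 1: Compute the mean: 34.3
Step 2: Sum of squared deviations from the mean: 1338.1
Step 3: Population variance = 1338.1 / 10 = 133.81
Step 4: Standard deviation = sqrt(133.81) = 11.5676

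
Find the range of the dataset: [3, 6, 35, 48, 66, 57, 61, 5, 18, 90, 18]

87

Step 1: Identify the maximum value: max = 90
Step 2: Identify the minimum value: min = 3
Step 3: Range = max - min = 90 - 3 = 87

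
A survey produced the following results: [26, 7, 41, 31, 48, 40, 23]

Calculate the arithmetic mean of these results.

30.8571

Step 1: Sum all values: 26 + 7 + 41 + 31 + 48 + 40 + 23 = 216
Step 2: Count the number of values: n = 7
Step 3: Mean = sum / n = 216 / 7 = 30.8571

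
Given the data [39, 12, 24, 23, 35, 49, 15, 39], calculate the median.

29.5

Step 1: Sort the data in ascending order: [12, 15, 23, 24, 35, 39, 39, 49]
Step 2: The number of values is n = 8.
Step 3: Since n is even, the median is the average of positions 4 and 5:
  Median = (24 + 35) / 2 = 29.5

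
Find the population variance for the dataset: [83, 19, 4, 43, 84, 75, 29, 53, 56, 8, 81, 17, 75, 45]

777.8571

Step 1: Compute the mean: (83 + 19 + 4 + 43 + 84 + 75 + 29 + 53 + 56 + 8 + 81 + 17 + 75 + 45) / 14 = 48
Step 2: Compute squared deviations from the mean:
  (83 - 48)^2 = 1225
  (19 - 48)^2 = 841
  (4 - 48)^2 = 1936
  (43 - 48)^2 = 25
  (84 - 48)^2 = 1296
  (75 - 48)^2 = 729
  (29 - 48)^2 = 361
  (53 - 48)^2 = 25
  (56 - 48)^2 = 64
  (8 - 48)^2 = 1600
  (81 - 48)^2 = 1089
  (17 - 48)^2 = 961
  (75 - 48)^2 = 729
  (45 - 48)^2 = 9
Step 3: Sum of squared deviations = 10890
Step 4: Population variance = 10890 / 14 = 777.8571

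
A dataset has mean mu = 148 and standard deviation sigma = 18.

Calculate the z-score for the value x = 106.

-2.3333

Step 1: Recall the z-score formula: z = (x - mu) / sigma
Step 2: Substitute values: z = (106 - 148) / 18
Step 3: z = -42 / 18 = -2.3333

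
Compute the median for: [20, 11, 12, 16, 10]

12

Step 1: Sort the data in ascending order: [10, 11, 12, 16, 20]
Step 2: The number of values is n = 5.
Step 3: Since n is odd, the median is the middle value at position 3: 12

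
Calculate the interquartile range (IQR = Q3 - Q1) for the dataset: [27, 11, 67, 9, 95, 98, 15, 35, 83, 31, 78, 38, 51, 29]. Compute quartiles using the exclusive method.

55.25

Step 1: Sort the data: [9, 11, 15, 27, 29, 31, 35, 38, 51, 67, 78, 83, 95, 98]
Step 2: n = 14
Step 3: Using the exclusive quartile method:
  Q1 = 24
  Q2 (median) = 36.5
  Q3 = 79.25
  IQR = Q3 - Q1 = 79.25 - 24 = 55.25
Step 4: IQR = 55.25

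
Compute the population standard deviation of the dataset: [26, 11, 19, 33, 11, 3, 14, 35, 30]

10.633

Step 1: Compute the mean: 20.2222
Step 2: Sum of squared deviations from the mean: 1017.5556
Step 3: Population variance = 1017.5556 / 9 = 113.0617
Step 4: Standard deviation = sqrt(113.0617) = 10.633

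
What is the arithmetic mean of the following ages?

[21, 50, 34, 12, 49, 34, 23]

31.8571

Step 1: Sum all values: 21 + 50 + 34 + 12 + 49 + 34 + 23 = 223
Step 2: Count the number of values: n = 7
Step 3: Mean = sum / n = 223 / 7 = 31.8571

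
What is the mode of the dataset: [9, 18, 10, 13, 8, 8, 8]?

8

Step 1: Count the frequency of each value:
  8: appears 3 time(s)
  9: appears 1 time(s)
  10: appears 1 time(s)
  13: appears 1 time(s)
  18: appears 1 time(s)
Step 2: The value 8 appears most frequently (3 times).
Step 3: Mode = 8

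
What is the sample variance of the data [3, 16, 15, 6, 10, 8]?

25.8667

Step 1: Compute the mean: (3 + 16 + 15 + 6 + 10 + 8) / 6 = 9.6667
Step 2: Compute squared deviations from the mean:
  (3 - 9.6667)^2 = 44.4444
  (16 - 9.6667)^2 = 40.1111
  (15 - 9.6667)^2 = 28.4444
  (6 - 9.6667)^2 = 13.4444
  (10 - 9.6667)^2 = 0.1111
  (8 - 9.6667)^2 = 2.7778
Step 3: Sum of squared deviations = 129.3333
Step 4: Sample variance = 129.3333 / 5 = 25.8667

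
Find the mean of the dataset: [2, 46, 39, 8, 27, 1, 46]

24.1429

Step 1: Sum all values: 2 + 46 + 39 + 8 + 27 + 1 + 46 = 169
Step 2: Count the number of values: n = 7
Step 3: Mean = sum / n = 169 / 7 = 24.1429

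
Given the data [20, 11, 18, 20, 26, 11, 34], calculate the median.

20

Step 1: Sort the data in ascending order: [11, 11, 18, 20, 20, 26, 34]
Step 2: The number of values is n = 7.
Step 3: Since n is odd, the median is the middle value at position 4: 20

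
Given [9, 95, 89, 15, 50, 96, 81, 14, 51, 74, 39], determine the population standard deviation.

31.855

Step 1: Compute the mean: 55.7273
Step 2: Sum of squared deviations from the mean: 11162.1818
Step 3: Population variance = 11162.1818 / 11 = 1014.7438
Step 4: Standard deviation = sqrt(1014.7438) = 31.855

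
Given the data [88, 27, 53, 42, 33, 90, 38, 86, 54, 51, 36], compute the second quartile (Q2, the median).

51

Step 1: Sort the data: [27, 33, 36, 38, 42, 51, 53, 54, 86, 88, 90]
Step 2: n = 11
Step 3: Q2 is the median. Since n is odd, it is the middle value at position 6: 51
Step 4: Q2 = 51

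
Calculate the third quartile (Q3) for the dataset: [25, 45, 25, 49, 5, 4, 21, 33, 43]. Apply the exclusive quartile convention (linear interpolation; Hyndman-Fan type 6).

44

Step 1: Sort the data: [4, 5, 21, 25, 25, 33, 43, 45, 49]
Step 2: n = 9
Step 3: Using the exclusive quartile method:
  Q1 = 13
  Q2 (median) = 25
  Q3 = 44
  IQR = Q3 - Q1 = 44 - 13 = 31
Step 4: Q3 = 44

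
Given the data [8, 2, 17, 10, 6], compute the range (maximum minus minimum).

15

Step 1: Identify the maximum value: max = 17
Step 2: Identify the minimum value: min = 2
Step 3: Range = max - min = 17 - 2 = 15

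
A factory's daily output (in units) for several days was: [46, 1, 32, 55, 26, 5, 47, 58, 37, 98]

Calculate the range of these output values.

97

Step 1: Identify the maximum value: max = 98
Step 2: Identify the minimum value: min = 1
Step 3: Range = max - min = 98 - 1 = 97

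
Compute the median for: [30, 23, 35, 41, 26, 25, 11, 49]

28

Step 1: Sort the data in ascending order: [11, 23, 25, 26, 30, 35, 41, 49]
Step 2: The number of values is n = 8.
Step 3: Since n is even, the median is the average of positions 4 and 5:
  Median = (26 + 30) / 2 = 28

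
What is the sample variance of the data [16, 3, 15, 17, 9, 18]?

34

Step 1: Compute the mean: (16 + 3 + 15 + 17 + 9 + 18) / 6 = 13
Step 2: Compute squared deviations from the mean:
  (16 - 13)^2 = 9
  (3 - 13)^2 = 100
  (15 - 13)^2 = 4
  (17 - 13)^2 = 16
  (9 - 13)^2 = 16
  (18 - 13)^2 = 25
Step 3: Sum of squared deviations = 170
Step 4: Sample variance = 170 / 5 = 34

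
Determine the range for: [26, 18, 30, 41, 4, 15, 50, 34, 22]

46

Step 1: Identify the maximum value: max = 50
Step 2: Identify the minimum value: min = 4
Step 3: Range = max - min = 50 - 4 = 46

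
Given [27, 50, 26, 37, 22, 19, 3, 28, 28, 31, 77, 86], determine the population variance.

523.8056

Step 1: Compute the mean: (27 + 50 + 26 + 37 + 22 + 19 + 3 + 28 + 28 + 31 + 77 + 86) / 12 = 36.1667
Step 2: Compute squared deviations from the mean:
  (27 - 36.1667)^2 = 84.0278
  (50 - 36.1667)^2 = 191.3611
  (26 - 36.1667)^2 = 103.3611
  (37 - 36.1667)^2 = 0.6944
  (22 - 36.1667)^2 = 200.6944
  (19 - 36.1667)^2 = 294.6944
  (3 - 36.1667)^2 = 1100.0278
  (28 - 36.1667)^2 = 66.6944
  (28 - 36.1667)^2 = 66.6944
  (31 - 36.1667)^2 = 26.6944
  (77 - 36.1667)^2 = 1667.3611
  (86 - 36.1667)^2 = 2483.3611
Step 3: Sum of squared deviations = 6285.6667
Step 4: Population variance = 6285.6667 / 12 = 523.8056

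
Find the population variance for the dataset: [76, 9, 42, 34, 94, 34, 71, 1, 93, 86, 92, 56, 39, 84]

932.352

Step 1: Compute the mean: (76 + 9 + 42 + 34 + 94 + 34 + 71 + 1 + 93 + 86 + 92 + 56 + 39 + 84) / 14 = 57.9286
Step 2: Compute squared deviations from the mean:
  (76 - 57.9286)^2 = 326.5765
  (9 - 57.9286)^2 = 2394.0051
  (42 - 57.9286)^2 = 253.7194
  (34 - 57.9286)^2 = 572.5765
  (94 - 57.9286)^2 = 1301.148
  (34 - 57.9286)^2 = 572.5765
  (71 - 57.9286)^2 = 170.8622
  (1 - 57.9286)^2 = 3240.8622
  (93 - 57.9286)^2 = 1230.0051
  (86 - 57.9286)^2 = 788.0051
  (92 - 57.9286)^2 = 1160.8622
  (56 - 57.9286)^2 = 3.7194
  (39 - 57.9286)^2 = 358.2908
  (84 - 57.9286)^2 = 679.7194
Step 3: Sum of squared deviations = 13052.9286
Step 4: Population variance = 13052.9286 / 14 = 932.352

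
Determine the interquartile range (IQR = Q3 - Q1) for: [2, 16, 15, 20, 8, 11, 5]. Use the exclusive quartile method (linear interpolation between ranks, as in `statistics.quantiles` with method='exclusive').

11

Step 1: Sort the data: [2, 5, 8, 11, 15, 16, 20]
Step 2: n = 7
Step 3: Using the exclusive quartile method:
  Q1 = 5
  Q2 (median) = 11
  Q3 = 16
  IQR = Q3 - Q1 = 16 - 5 = 11
Step 4: IQR = 11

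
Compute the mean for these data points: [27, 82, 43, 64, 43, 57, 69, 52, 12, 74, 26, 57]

50.5

Step 1: Sum all values: 27 + 82 + 43 + 64 + 43 + 57 + 69 + 52 + 12 + 74 + 26 + 57 = 606
Step 2: Count the number of values: n = 12
Step 3: Mean = sum / n = 606 / 12 = 50.5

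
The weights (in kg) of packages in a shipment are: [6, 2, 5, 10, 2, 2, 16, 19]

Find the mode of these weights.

2

Step 1: Count the frequency of each value:
  2: appears 3 time(s)
  5: appears 1 time(s)
  6: appears 1 time(s)
  10: appears 1 time(s)
  16: appears 1 time(s)
  19: appears 1 time(s)
Step 2: The value 2 appears most frequently (3 times).
Step 3: Mode = 2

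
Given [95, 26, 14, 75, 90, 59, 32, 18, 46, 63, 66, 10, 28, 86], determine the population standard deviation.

28.4949

Step 1: Compute the mean: 50.5714
Step 2: Sum of squared deviations from the mean: 11367.4286
Step 3: Population variance = 11367.4286 / 14 = 811.9592
Step 4: Standard deviation = sqrt(811.9592) = 28.4949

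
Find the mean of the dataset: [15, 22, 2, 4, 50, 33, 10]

19.4286

Step 1: Sum all values: 15 + 22 + 2 + 4 + 50 + 33 + 10 = 136
Step 2: Count the number of values: n = 7
Step 3: Mean = sum / n = 136 / 7 = 19.4286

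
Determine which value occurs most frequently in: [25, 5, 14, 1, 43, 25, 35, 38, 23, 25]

25

Step 1: Count the frequency of each value:
  1: appears 1 time(s)
  5: appears 1 time(s)
  14: appears 1 time(s)
  23: appears 1 time(s)
  25: appears 3 time(s)
  35: appears 1 time(s)
  38: appears 1 time(s)
  43: appears 1 time(s)
Step 2: The value 25 appears most frequently (3 times).
Step 3: Mode = 25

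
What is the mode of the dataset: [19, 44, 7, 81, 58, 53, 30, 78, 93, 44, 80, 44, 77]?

44

Step 1: Count the frequency of each value:
  7: appears 1 time(s)
  19: appears 1 time(s)
  30: appears 1 time(s)
  44: appears 3 time(s)
  53: appears 1 time(s)
  58: appears 1 time(s)
  77: appears 1 time(s)
  78: appears 1 time(s)
  80: appears 1 time(s)
  81: appears 1 time(s)
  93: appears 1 time(s)
Step 2: The value 44 appears most frequently (3 times).
Step 3: Mode = 44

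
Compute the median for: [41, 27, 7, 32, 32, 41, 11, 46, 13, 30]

31

Step 1: Sort the data in ascending order: [7, 11, 13, 27, 30, 32, 32, 41, 41, 46]
Step 2: The number of values is n = 10.
Step 3: Since n is even, the median is the average of positions 5 and 6:
  Median = (30 + 32) / 2 = 31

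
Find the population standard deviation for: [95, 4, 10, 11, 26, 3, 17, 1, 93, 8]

34.3039

Step 1: Compute the mean: 26.8
Step 2: Sum of squared deviations from the mean: 11767.6
Step 3: Population variance = 11767.6 / 10 = 1176.76
Step 4: Standard deviation = sqrt(1176.76) = 34.3039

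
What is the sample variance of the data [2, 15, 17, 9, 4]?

43.3

Step 1: Compute the mean: (2 + 15 + 17 + 9 + 4) / 5 = 9.4
Step 2: Compute squared deviations from the mean:
  (2 - 9.4)^2 = 54.76
  (15 - 9.4)^2 = 31.36
  (17 - 9.4)^2 = 57.76
  (9 - 9.4)^2 = 0.16
  (4 - 9.4)^2 = 29.16
Step 3: Sum of squared deviations = 173.2
Step 4: Sample variance = 173.2 / 4 = 43.3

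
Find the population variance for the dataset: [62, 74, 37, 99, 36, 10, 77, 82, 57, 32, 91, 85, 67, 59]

605.1429

Step 1: Compute the mean: (62 + 74 + 37 + 99 + 36 + 10 + 77 + 82 + 57 + 32 + 91 + 85 + 67 + 59) / 14 = 62
Step 2: Compute squared deviations from the mean:
  (62 - 62)^2 = 0
  (74 - 62)^2 = 144
  (37 - 62)^2 = 625
  (99 - 62)^2 = 1369
  (36 - 62)^2 = 676
  (10 - 62)^2 = 2704
  (77 - 62)^2 = 225
  (82 - 62)^2 = 400
  (57 - 62)^2 = 25
  (32 - 62)^2 = 900
  (91 - 62)^2 = 841
  (85 - 62)^2 = 529
  (67 - 62)^2 = 25
  (59 - 62)^2 = 9
Step 3: Sum of squared deviations = 8472
Step 4: Population variance = 8472 / 14 = 605.1429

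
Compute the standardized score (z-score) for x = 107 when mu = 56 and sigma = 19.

2.6842

Step 1: Recall the z-score formula: z = (x - mu) / sigma
Step 2: Substitute values: z = (107 - 56) / 19
Step 3: z = 51 / 19 = 2.6842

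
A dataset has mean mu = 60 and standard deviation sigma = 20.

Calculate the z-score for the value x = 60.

0

Step 1: Recall the z-score formula: z = (x - mu) / sigma
Step 2: Substitute values: z = (60 - 60) / 20
Step 3: z = 0 / 20 = 0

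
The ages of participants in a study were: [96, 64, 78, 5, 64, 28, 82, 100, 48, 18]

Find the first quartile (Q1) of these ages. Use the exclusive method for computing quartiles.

25.5

Step 1: Sort the data: [5, 18, 28, 48, 64, 64, 78, 82, 96, 100]
Step 2: n = 10
Step 3: Using the exclusive quartile method:
  Q1 = 25.5
  Q2 (median) = 64
  Q3 = 85.5
  IQR = Q3 - Q1 = 85.5 - 25.5 = 60
Step 4: Q1 = 25.5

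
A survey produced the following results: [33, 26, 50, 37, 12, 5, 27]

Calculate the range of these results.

45

Step 1: Identify the maximum value: max = 50
Step 2: Identify the minimum value: min = 5
Step 3: Range = max - min = 50 - 5 = 45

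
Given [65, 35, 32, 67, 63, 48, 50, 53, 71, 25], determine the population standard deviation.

15.1753

Step 1: Compute the mean: 50.9
Step 2: Sum of squared deviations from the mean: 2302.9
Step 3: Population variance = 2302.9 / 10 = 230.29
Step 4: Standard deviation = sqrt(230.29) = 15.1753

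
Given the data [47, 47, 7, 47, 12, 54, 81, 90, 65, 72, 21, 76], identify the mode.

47

Step 1: Count the frequency of each value:
  7: appears 1 time(s)
  12: appears 1 time(s)
  21: appears 1 time(s)
  47: appears 3 time(s)
  54: appears 1 time(s)
  65: appears 1 time(s)
  72: appears 1 time(s)
  76: appears 1 time(s)
  81: appears 1 time(s)
  90: appears 1 time(s)
Step 2: The value 47 appears most frequently (3 times).
Step 3: Mode = 47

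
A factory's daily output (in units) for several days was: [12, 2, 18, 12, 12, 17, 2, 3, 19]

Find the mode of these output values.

12

Step 1: Count the frequency of each value:
  2: appears 2 time(s)
  3: appears 1 time(s)
  12: appears 3 time(s)
  17: appears 1 time(s)
  18: appears 1 time(s)
  19: appears 1 time(s)
Step 2: The value 12 appears most frequently (3 times).
Step 3: Mode = 12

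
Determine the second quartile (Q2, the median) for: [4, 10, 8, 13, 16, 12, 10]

10

Step 1: Sort the data: [4, 8, 10, 10, 12, 13, 16]
Step 2: n = 7
Step 3: Q2 is the median. Since n is odd, it is the middle value at position 4: 10
Step 4: Q2 = 10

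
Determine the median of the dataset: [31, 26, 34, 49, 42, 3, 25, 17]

28.5

Step 1: Sort the data in ascending order: [3, 17, 25, 26, 31, 34, 42, 49]
Step 2: The number of values is n = 8.
Step 3: Since n is even, the median is the average of positions 4 and 5:
  Median = (26 + 31) / 2 = 28.5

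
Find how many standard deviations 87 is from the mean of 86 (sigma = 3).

0.3333

Step 1: Recall the z-score formula: z = (x - mu) / sigma
Step 2: Substitute values: z = (87 - 86) / 3
Step 3: z = 1 / 3 = 0.3333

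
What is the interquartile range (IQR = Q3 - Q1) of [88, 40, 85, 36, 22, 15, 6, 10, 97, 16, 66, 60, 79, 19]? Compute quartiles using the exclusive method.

64.75

Step 1: Sort the data: [6, 10, 15, 16, 19, 22, 36, 40, 60, 66, 79, 85, 88, 97]
Step 2: n = 14
Step 3: Using the exclusive quartile method:
  Q1 = 15.75
  Q2 (median) = 38
  Q3 = 80.5
  IQR = Q3 - Q1 = 80.5 - 15.75 = 64.75
Step 4: IQR = 64.75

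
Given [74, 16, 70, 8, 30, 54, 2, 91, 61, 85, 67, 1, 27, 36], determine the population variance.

901.6735

Step 1: Compute the mean: (74 + 16 + 70 + 8 + 30 + 54 + 2 + 91 + 61 + 85 + 67 + 1 + 27 + 36) / 14 = 44.4286
Step 2: Compute squared deviations from the mean:
  (74 - 44.4286)^2 = 874.4694
  (16 - 44.4286)^2 = 808.1837
  (70 - 44.4286)^2 = 653.898
  (8 - 44.4286)^2 = 1327.0408
  (30 - 44.4286)^2 = 208.1837
  (54 - 44.4286)^2 = 91.6122
  (2 - 44.4286)^2 = 1800.1837
  (91 - 44.4286)^2 = 2168.898
  (61 - 44.4286)^2 = 274.6122
  (85 - 44.4286)^2 = 1646.0408
  (67 - 44.4286)^2 = 509.4694
  (1 - 44.4286)^2 = 1886.0408
  (27 - 44.4286)^2 = 303.7551
  (36 - 44.4286)^2 = 71.0408
Step 3: Sum of squared deviations = 12623.4286
Step 4: Population variance = 12623.4286 / 14 = 901.6735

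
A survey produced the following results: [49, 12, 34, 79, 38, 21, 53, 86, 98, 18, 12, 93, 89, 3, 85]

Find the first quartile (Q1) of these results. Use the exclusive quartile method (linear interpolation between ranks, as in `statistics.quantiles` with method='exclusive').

18

Step 1: Sort the data: [3, 12, 12, 18, 21, 34, 38, 49, 53, 79, 85, 86, 89, 93, 98]
Step 2: n = 15
Step 3: Using the exclusive quartile method:
  Q1 = 18
  Q2 (median) = 49
  Q3 = 86
  IQR = Q3 - Q1 = 86 - 18 = 68
Step 4: Q1 = 18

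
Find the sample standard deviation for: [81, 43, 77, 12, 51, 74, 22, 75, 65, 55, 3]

27.6083

Step 1: Compute the mean: 50.7273
Step 2: Sum of squared deviations from the mean: 7622.1818
Step 3: Sample variance = 7622.1818 / 10 = 762.2182
Step 4: Standard deviation = sqrt(762.2182) = 27.6083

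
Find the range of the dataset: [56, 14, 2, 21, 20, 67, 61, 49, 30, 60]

65

Step 1: Identify the maximum value: max = 67
Step 2: Identify the minimum value: min = 2
Step 3: Range = max - min = 67 - 2 = 65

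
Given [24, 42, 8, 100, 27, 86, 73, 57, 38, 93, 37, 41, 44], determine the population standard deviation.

27.2527

Step 1: Compute the mean: 51.5385
Step 2: Sum of squared deviations from the mean: 9655.2308
Step 3: Population variance = 9655.2308 / 13 = 742.7101
Step 4: Standard deviation = sqrt(742.7101) = 27.2527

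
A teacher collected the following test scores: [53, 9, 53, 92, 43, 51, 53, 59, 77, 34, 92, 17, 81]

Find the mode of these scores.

53

Step 1: Count the frequency of each value:
  9: appears 1 time(s)
  17: appears 1 time(s)
  34: appears 1 time(s)
  43: appears 1 time(s)
  51: appears 1 time(s)
  53: appears 3 time(s)
  59: appears 1 time(s)
  77: appears 1 time(s)
  81: appears 1 time(s)
  92: appears 2 time(s)
Step 2: The value 53 appears most frequently (3 times).
Step 3: Mode = 53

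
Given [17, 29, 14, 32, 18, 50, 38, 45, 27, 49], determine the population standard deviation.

12.6369

Step 1: Compute the mean: 31.9
Step 2: Sum of squared deviations from the mean: 1596.9
Step 3: Population variance = 1596.9 / 10 = 159.69
Step 4: Standard deviation = sqrt(159.69) = 12.6369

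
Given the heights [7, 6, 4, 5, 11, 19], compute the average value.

8.6667

Step 1: Sum all values: 7 + 6 + 4 + 5 + 11 + 19 = 52
Step 2: Count the number of values: n = 6
Step 3: Mean = sum / n = 52 / 6 = 8.6667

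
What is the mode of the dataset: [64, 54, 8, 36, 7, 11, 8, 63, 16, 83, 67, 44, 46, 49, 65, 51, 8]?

8

Step 1: Count the frequency of each value:
  7: appears 1 time(s)
  8: appears 3 time(s)
  11: appears 1 time(s)
  16: appears 1 time(s)
  36: appears 1 time(s)
  44: appears 1 time(s)
  46: appears 1 time(s)
  49: appears 1 time(s)
  51: appears 1 time(s)
  54: appears 1 time(s)
  63: appears 1 time(s)
  64: appears 1 time(s)
  65: appears 1 time(s)
  67: appears 1 time(s)
  83: appears 1 time(s)
Step 2: The value 8 appears most frequently (3 times).
Step 3: Mode = 8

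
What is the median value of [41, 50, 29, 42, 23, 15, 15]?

29

Step 1: Sort the data in ascending order: [15, 15, 23, 29, 41, 42, 50]
Step 2: The number of values is n = 7.
Step 3: Since n is odd, the median is the middle value at position 4: 29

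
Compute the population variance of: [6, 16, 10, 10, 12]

10.56

Step 1: Compute the mean: (6 + 16 + 10 + 10 + 12) / 5 = 10.8
Step 2: Compute squared deviations from the mean:
  (6 - 10.8)^2 = 23.04
  (16 - 10.8)^2 = 27.04
  (10 - 10.8)^2 = 0.64
  (10 - 10.8)^2 = 0.64
  (12 - 10.8)^2 = 1.44
Step 3: Sum of squared deviations = 52.8
Step 4: Population variance = 52.8 / 5 = 10.56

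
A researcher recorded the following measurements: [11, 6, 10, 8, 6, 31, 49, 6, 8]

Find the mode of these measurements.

6

Step 1: Count the frequency of each value:
  6: appears 3 time(s)
  8: appears 2 time(s)
  10: appears 1 time(s)
  11: appears 1 time(s)
  31: appears 1 time(s)
  49: appears 1 time(s)
Step 2: The value 6 appears most frequently (3 times).
Step 3: Mode = 6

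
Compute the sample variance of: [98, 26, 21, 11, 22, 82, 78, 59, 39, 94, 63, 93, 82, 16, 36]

1002.8095

Step 1: Compute the mean: (98 + 26 + 21 + 11 + 22 + 82 + 78 + 59 + 39 + 94 + 63 + 93 + 82 + 16 + 36) / 15 = 54.6667
Step 2: Compute squared deviations from the mean:
  (98 - 54.6667)^2 = 1877.7778
  (26 - 54.6667)^2 = 821.7778
  (21 - 54.6667)^2 = 1133.4444
  (11 - 54.6667)^2 = 1906.7778
  (22 - 54.6667)^2 = 1067.1111
  (82 - 54.6667)^2 = 747.1111
  (78 - 54.6667)^2 = 544.4444
  (59 - 54.6667)^2 = 18.7778
  (39 - 54.6667)^2 = 245.4444
  (94 - 54.6667)^2 = 1547.1111
  (63 - 54.6667)^2 = 69.4444
  (93 - 54.6667)^2 = 1469.4444
  (82 - 54.6667)^2 = 747.1111
  (16 - 54.6667)^2 = 1495.1111
  (36 - 54.6667)^2 = 348.4444
Step 3: Sum of squared deviations = 14039.3333
Step 4: Sample variance = 14039.3333 / 14 = 1002.8095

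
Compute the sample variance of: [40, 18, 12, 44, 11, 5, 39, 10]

252.2679

Step 1: Compute the mean: (40 + 18 + 12 + 44 + 11 + 5 + 39 + 10) / 8 = 22.375
Step 2: Compute squared deviations from the mean:
  (40 - 22.375)^2 = 310.6406
  (18 - 22.375)^2 = 19.1406
  (12 - 22.375)^2 = 107.6406
  (44 - 22.375)^2 = 467.6406
  (11 - 22.375)^2 = 129.3906
  (5 - 22.375)^2 = 301.8906
  (39 - 22.375)^2 = 276.3906
  (10 - 22.375)^2 = 153.1406
Step 3: Sum of squared deviations = 1765.875
Step 4: Sample variance = 1765.875 / 7 = 252.2679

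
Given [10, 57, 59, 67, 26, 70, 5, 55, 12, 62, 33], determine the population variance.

556.2479

Step 1: Compute the mean: (10 + 57 + 59 + 67 + 26 + 70 + 5 + 55 + 12 + 62 + 33) / 11 = 41.4545
Step 2: Compute squared deviations from the mean:
  (10 - 41.4545)^2 = 989.3884
  (57 - 41.4545)^2 = 241.6612
  (59 - 41.4545)^2 = 307.843
  (67 - 41.4545)^2 = 652.5702
  (26 - 41.4545)^2 = 238.843
  (70 - 41.4545)^2 = 814.843
  (5 - 41.4545)^2 = 1328.9339
  (55 - 41.4545)^2 = 183.4793
  (12 - 41.4545)^2 = 867.5702
  (62 - 41.4545)^2 = 422.1157
  (33 - 41.4545)^2 = 71.4793
Step 3: Sum of squared deviations = 6118.7273
Step 4: Population variance = 6118.7273 / 11 = 556.2479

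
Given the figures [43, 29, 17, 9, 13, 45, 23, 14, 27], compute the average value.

24.4444

Step 1: Sum all values: 43 + 29 + 17 + 9 + 13 + 45 + 23 + 14 + 27 = 220
Step 2: Count the number of values: n = 9
Step 3: Mean = sum / n = 220 / 9 = 24.4444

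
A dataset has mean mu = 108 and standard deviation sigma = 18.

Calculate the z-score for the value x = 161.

2.9444

Step 1: Recall the z-score formula: z = (x - mu) / sigma
Step 2: Substitute values: z = (161 - 108) / 18
Step 3: z = 53 / 18 = 2.9444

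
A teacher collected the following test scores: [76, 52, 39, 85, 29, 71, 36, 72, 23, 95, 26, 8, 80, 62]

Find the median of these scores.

57

Step 1: Sort the data in ascending order: [8, 23, 26, 29, 36, 39, 52, 62, 71, 72, 76, 80, 85, 95]
Step 2: The number of values is n = 14.
Step 3: Since n is even, the median is the average of positions 7 and 8:
  Median = (52 + 62) / 2 = 57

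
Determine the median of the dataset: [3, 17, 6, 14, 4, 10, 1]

6

Step 1: Sort the data in ascending order: [1, 3, 4, 6, 10, 14, 17]
Step 2: The number of values is n = 7.
Step 3: Since n is odd, the median is the middle value at position 4: 6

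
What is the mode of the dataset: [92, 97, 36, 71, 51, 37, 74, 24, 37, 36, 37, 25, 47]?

37

Step 1: Count the frequency of each value:
  24: appears 1 time(s)
  25: appears 1 time(s)
  36: appears 2 time(s)
  37: appears 3 time(s)
  47: appears 1 time(s)
  51: appears 1 time(s)
  71: appears 1 time(s)
  74: appears 1 time(s)
  92: appears 1 time(s)
  97: appears 1 time(s)
Step 2: The value 37 appears most frequently (3 times).
Step 3: Mode = 37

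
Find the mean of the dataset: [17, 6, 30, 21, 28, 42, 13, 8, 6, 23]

19.4

Step 1: Sum all values: 17 + 6 + 30 + 21 + 28 + 42 + 13 + 8 + 6 + 23 = 194
Step 2: Count the number of values: n = 10
Step 3: Mean = sum / n = 194 / 10 = 19.4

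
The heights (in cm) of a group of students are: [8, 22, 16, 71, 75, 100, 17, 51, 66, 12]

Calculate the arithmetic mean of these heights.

43.8

Step 1: Sum all values: 8 + 22 + 16 + 71 + 75 + 100 + 17 + 51 + 66 + 12 = 438
Step 2: Count the number of values: n = 10
Step 3: Mean = sum / n = 438 / 10 = 43.8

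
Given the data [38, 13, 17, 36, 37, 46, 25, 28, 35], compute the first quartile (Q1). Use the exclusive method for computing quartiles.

21

Step 1: Sort the data: [13, 17, 25, 28, 35, 36, 37, 38, 46]
Step 2: n = 9
Step 3: Using the exclusive quartile method:
  Q1 = 21
  Q2 (median) = 35
  Q3 = 37.5
  IQR = Q3 - Q1 = 37.5 - 21 = 16.5
Step 4: Q1 = 21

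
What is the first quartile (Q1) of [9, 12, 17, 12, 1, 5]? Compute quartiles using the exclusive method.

4

Step 1: Sort the data: [1, 5, 9, 12, 12, 17]
Step 2: n = 6
Step 3: Using the exclusive quartile method:
  Q1 = 4
  Q2 (median) = 10.5
  Q3 = 13.25
  IQR = Q3 - Q1 = 13.25 - 4 = 9.25
Step 4: Q1 = 4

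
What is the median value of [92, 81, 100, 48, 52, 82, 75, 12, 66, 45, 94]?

75

Step 1: Sort the data in ascending order: [12, 45, 48, 52, 66, 75, 81, 82, 92, 94, 100]
Step 2: The number of values is n = 11.
Step 3: Since n is odd, the median is the middle value at position 6: 75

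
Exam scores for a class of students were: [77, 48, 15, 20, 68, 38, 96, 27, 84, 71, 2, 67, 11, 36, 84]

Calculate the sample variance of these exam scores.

930.8286

Step 1: Compute the mean: (77 + 48 + 15 + 20 + 68 + 38 + 96 + 27 + 84 + 71 + 2 + 67 + 11 + 36 + 84) / 15 = 49.6
Step 2: Compute squared deviations from the mean:
  (77 - 49.6)^2 = 750.76
  (48 - 49.6)^2 = 2.56
  (15 - 49.6)^2 = 1197.16
  (20 - 49.6)^2 = 876.16
  (68 - 49.6)^2 = 338.56
  (38 - 49.6)^2 = 134.56
  (96 - 49.6)^2 = 2152.96
  (27 - 49.6)^2 = 510.76
  (84 - 49.6)^2 = 1183.36
  (71 - 49.6)^2 = 457.96
  (2 - 49.6)^2 = 2265.76
  (67 - 49.6)^2 = 302.76
  (11 - 49.6)^2 = 1489.96
  (36 - 49.6)^2 = 184.96
  (84 - 49.6)^2 = 1183.36
Step 3: Sum of squared deviations = 13031.6
Step 4: Sample variance = 13031.6 / 14 = 930.8286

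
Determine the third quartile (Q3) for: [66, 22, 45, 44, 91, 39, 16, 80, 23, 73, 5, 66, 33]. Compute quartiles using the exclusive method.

69.5

Step 1: Sort the data: [5, 16, 22, 23, 33, 39, 44, 45, 66, 66, 73, 80, 91]
Step 2: n = 13
Step 3: Using the exclusive quartile method:
  Q1 = 22.5
  Q2 (median) = 44
  Q3 = 69.5
  IQR = Q3 - Q1 = 69.5 - 22.5 = 47
Step 4: Q3 = 69.5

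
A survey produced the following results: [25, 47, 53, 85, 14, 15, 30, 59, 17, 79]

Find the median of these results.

38.5

Step 1: Sort the data in ascending order: [14, 15, 17, 25, 30, 47, 53, 59, 79, 85]
Step 2: The number of values is n = 10.
Step 3: Since n is even, the median is the average of positions 5 and 6:
  Median = (30 + 47) / 2 = 38.5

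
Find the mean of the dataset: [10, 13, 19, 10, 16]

13.6

Step 1: Sum all values: 10 + 13 + 19 + 10 + 16 = 68
Step 2: Count the number of values: n = 5
Step 3: Mean = sum / n = 68 / 5 = 13.6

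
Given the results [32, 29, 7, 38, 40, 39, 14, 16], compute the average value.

26.875

Step 1: Sum all values: 32 + 29 + 7 + 38 + 40 + 39 + 14 + 16 = 215
Step 2: Count the number of values: n = 8
Step 3: Mean = sum / n = 215 / 8 = 26.875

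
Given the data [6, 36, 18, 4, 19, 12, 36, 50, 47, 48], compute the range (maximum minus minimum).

46

Step 1: Identify the maximum value: max = 50
Step 2: Identify the minimum value: min = 4
Step 3: Range = max - min = 50 - 4 = 46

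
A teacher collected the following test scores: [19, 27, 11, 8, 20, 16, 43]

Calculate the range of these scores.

35

Step 1: Identify the maximum value: max = 43
Step 2: Identify the minimum value: min = 8
Step 3: Range = max - min = 43 - 8 = 35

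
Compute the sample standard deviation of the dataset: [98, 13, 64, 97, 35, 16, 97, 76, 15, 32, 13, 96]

37.1149

Step 1: Compute the mean: 54.3333
Step 2: Sum of squared deviations from the mean: 15152.6667
Step 3: Sample variance = 15152.6667 / 11 = 1377.5152
Step 4: Standard deviation = sqrt(1377.5152) = 37.1149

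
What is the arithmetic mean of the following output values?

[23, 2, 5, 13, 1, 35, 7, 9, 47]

15.7778

Step 1: Sum all values: 23 + 2 + 5 + 13 + 1 + 35 + 7 + 9 + 47 = 142
Step 2: Count the number of values: n = 9
Step 3: Mean = sum / n = 142 / 9 = 15.7778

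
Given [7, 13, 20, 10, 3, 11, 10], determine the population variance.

23.6735

Step 1: Compute the mean: (7 + 13 + 20 + 10 + 3 + 11 + 10) / 7 = 10.5714
Step 2: Compute squared deviations from the mean:
  (7 - 10.5714)^2 = 12.7551
  (13 - 10.5714)^2 = 5.898
  (20 - 10.5714)^2 = 88.898
  (10 - 10.5714)^2 = 0.3265
  (3 - 10.5714)^2 = 57.3265
  (11 - 10.5714)^2 = 0.1837
  (10 - 10.5714)^2 = 0.3265
Step 3: Sum of squared deviations = 165.7143
Step 4: Population variance = 165.7143 / 7 = 23.6735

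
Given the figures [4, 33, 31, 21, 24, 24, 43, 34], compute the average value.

26.75

Step 1: Sum all values: 4 + 33 + 31 + 21 + 24 + 24 + 43 + 34 = 214
Step 2: Count the number of values: n = 8
Step 3: Mean = sum / n = 214 / 8 = 26.75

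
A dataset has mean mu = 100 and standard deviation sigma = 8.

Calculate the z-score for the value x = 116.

2

Step 1: Recall the z-score formula: z = (x - mu) / sigma
Step 2: Substitute values: z = (116 - 100) / 8
Step 3: z = 16 / 8 = 2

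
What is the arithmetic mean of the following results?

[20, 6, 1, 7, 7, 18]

9.8333

Step 1: Sum all values: 20 + 6 + 1 + 7 + 7 + 18 = 59
Step 2: Count the number of values: n = 6
Step 3: Mean = sum / n = 59 / 6 = 9.8333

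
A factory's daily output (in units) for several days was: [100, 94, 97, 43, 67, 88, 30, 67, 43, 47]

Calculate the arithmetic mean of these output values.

67.6

Step 1: Sum all values: 100 + 94 + 97 + 43 + 67 + 88 + 30 + 67 + 43 + 47 = 676
Step 2: Count the number of values: n = 10
Step 3: Mean = sum / n = 676 / 10 = 67.6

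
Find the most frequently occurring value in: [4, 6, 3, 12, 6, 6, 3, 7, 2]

6

Step 1: Count the frequency of each value:
  2: appears 1 time(s)
  3: appears 2 time(s)
  4: appears 1 time(s)
  6: appears 3 time(s)
  7: appears 1 time(s)
  12: appears 1 time(s)
Step 2: The value 6 appears most frequently (3 times).
Step 3: Mode = 6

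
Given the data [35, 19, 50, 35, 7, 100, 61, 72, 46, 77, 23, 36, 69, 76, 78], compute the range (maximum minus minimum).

93

Step 1: Identify the maximum value: max = 100
Step 2: Identify the minimum value: min = 7
Step 3: Range = max - min = 100 - 7 = 93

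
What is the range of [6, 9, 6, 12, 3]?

9

Step 1: Identify the maximum value: max = 12
Step 2: Identify the minimum value: min = 3
Step 3: Range = max - min = 12 - 3 = 9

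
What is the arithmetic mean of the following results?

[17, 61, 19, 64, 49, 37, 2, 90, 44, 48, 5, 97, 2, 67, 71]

44.8667

Step 1: Sum all values: 17 + 61 + 19 + 64 + 49 + 37 + 2 + 90 + 44 + 48 + 5 + 97 + 2 + 67 + 71 = 673
Step 2: Count the number of values: n = 15
Step 3: Mean = sum / n = 673 / 15 = 44.8667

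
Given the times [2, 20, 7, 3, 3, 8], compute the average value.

7.1667

Step 1: Sum all values: 2 + 20 + 7 + 3 + 3 + 8 = 43
Step 2: Count the number of values: n = 6
Step 3: Mean = sum / n = 43 / 6 = 7.1667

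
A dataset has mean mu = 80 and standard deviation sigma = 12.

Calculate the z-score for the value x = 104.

2

Step 1: Recall the z-score formula: z = (x - mu) / sigma
Step 2: Substitute values: z = (104 - 80) / 12
Step 3: z = 24 / 12 = 2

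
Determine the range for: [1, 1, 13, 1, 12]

12

Step 1: Identify the maximum value: max = 13
Step 2: Identify the minimum value: min = 1
Step 3: Range = max - min = 13 - 1 = 12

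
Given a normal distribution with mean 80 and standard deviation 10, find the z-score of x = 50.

-3

Step 1: Recall the z-score formula: z = (x - mu) / sigma
Step 2: Substitute values: z = (50 - 80) / 10
Step 3: z = -30 / 10 = -3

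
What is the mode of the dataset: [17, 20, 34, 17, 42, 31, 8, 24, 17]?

17

Step 1: Count the frequency of each value:
  8: appears 1 time(s)
  17: appears 3 time(s)
  20: appears 1 time(s)
  24: appears 1 time(s)
  31: appears 1 time(s)
  34: appears 1 time(s)
  42: appears 1 time(s)
Step 2: The value 17 appears most frequently (3 times).
Step 3: Mode = 17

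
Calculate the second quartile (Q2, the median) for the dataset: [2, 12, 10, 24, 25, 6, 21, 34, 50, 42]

22.5

Step 1: Sort the data: [2, 6, 10, 12, 21, 24, 25, 34, 42, 50]
Step 2: n = 10
Step 3: Q2 is the median. Since n is even, it is the average of the values at positions 5 and 6:
  Q2 = (21 + 24) / 2 = 22.5
Step 4: Q2 = 22.5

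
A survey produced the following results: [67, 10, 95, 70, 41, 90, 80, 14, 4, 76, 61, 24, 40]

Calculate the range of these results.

91

Step 1: Identify the maximum value: max = 95
Step 2: Identify the minimum value: min = 4
Step 3: Range = max - min = 95 - 4 = 91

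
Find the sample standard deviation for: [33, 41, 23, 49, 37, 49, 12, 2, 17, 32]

15.7357

Step 1: Compute the mean: 29.5
Step 2: Sum of squared deviations from the mean: 2228.5
Step 3: Sample variance = 2228.5 / 9 = 247.6111
Step 4: Standard deviation = sqrt(247.6111) = 15.7357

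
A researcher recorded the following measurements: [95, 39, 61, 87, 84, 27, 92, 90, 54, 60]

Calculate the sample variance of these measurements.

580.9889

Step 1: Compute the mean: (95 + 39 + 61 + 87 + 84 + 27 + 92 + 90 + 54 + 60) / 10 = 68.9
Step 2: Compute squared deviations from the mean:
  (95 - 68.9)^2 = 681.21
  (39 - 68.9)^2 = 894.01
  (61 - 68.9)^2 = 62.41
  (87 - 68.9)^2 = 327.61
  (84 - 68.9)^2 = 228.01
  (27 - 68.9)^2 = 1755.61
  (92 - 68.9)^2 = 533.61
  (90 - 68.9)^2 = 445.21
  (54 - 68.9)^2 = 222.01
  (60 - 68.9)^2 = 79.21
Step 3: Sum of squared deviations = 5228.9
Step 4: Sample variance = 5228.9 / 9 = 580.9889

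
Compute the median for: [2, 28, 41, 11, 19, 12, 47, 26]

22.5

Step 1: Sort the data in ascending order: [2, 11, 12, 19, 26, 28, 41, 47]
Step 2: The number of values is n = 8.
Step 3: Since n is even, the median is the average of positions 4 and 5:
  Median = (19 + 26) / 2 = 22.5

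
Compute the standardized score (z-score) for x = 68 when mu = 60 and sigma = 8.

1

Step 1: Recall the z-score formula: z = (x - mu) / sigma
Step 2: Substitute values: z = (68 - 60) / 8
Step 3: z = 8 / 8 = 1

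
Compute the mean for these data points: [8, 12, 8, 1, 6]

7

Step 1: Sum all values: 8 + 12 + 8 + 1 + 6 = 35
Step 2: Count the number of values: n = 5
Step 3: Mean = sum / n = 35 / 5 = 7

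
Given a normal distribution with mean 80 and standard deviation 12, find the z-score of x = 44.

-3

Step 1: Recall the z-score formula: z = (x - mu) / sigma
Step 2: Substitute values: z = (44 - 80) / 12
Step 3: z = -36 / 12 = -3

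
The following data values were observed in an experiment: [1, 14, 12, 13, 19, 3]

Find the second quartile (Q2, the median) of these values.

12.5

Step 1: Sort the data: [1, 3, 12, 13, 14, 19]
Step 2: n = 6
Step 3: Q2 is the median. Since n is even, it is the average of the values at positions 3 and 4:
  Q2 = (12 + 13) / 2 = 12.5
Step 4: Q2 = 12.5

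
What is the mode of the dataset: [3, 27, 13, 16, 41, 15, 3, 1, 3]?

3

Step 1: Count the frequency of each value:
  1: appears 1 time(s)
  3: appears 3 time(s)
  13: appears 1 time(s)
  15: appears 1 time(s)
  16: appears 1 time(s)
  27: appears 1 time(s)
  41: appears 1 time(s)
Step 2: The value 3 appears most frequently (3 times).
Step 3: Mode = 3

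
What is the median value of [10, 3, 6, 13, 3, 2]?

4.5

Step 1: Sort the data in ascending order: [2, 3, 3, 6, 10, 13]
Step 2: The number of values is n = 6.
Step 3: Since n is even, the median is the average of positions 3 and 4:
  Median = (3 + 6) / 2 = 4.5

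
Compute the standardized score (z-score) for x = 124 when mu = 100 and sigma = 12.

2

Step 1: Recall the z-score formula: z = (x - mu) / sigma
Step 2: Substitute values: z = (124 - 100) / 12
Step 3: z = 24 / 12 = 2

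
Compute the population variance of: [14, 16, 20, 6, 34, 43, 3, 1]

194.6094

Step 1: Compute the mean: (14 + 16 + 20 + 6 + 34 + 43 + 3 + 1) / 8 = 17.125
Step 2: Compute squared deviations from the mean:
  (14 - 17.125)^2 = 9.7656
  (16 - 17.125)^2 = 1.2656
  (20 - 17.125)^2 = 8.2656
  (6 - 17.125)^2 = 123.7656
  (34 - 17.125)^2 = 284.7656
  (43 - 17.125)^2 = 669.5156
  (3 - 17.125)^2 = 199.5156
  (1 - 17.125)^2 = 260.0156
Step 3: Sum of squared deviations = 1556.875
Step 4: Population variance = 1556.875 / 8 = 194.6094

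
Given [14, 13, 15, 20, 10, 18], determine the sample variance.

12.8

Step 1: Compute the mean: (14 + 13 + 15 + 20 + 10 + 18) / 6 = 15
Step 2: Compute squared deviations from the mean:
  (14 - 15)^2 = 1
  (13 - 15)^2 = 4
  (15 - 15)^2 = 0
  (20 - 15)^2 = 25
  (10 - 15)^2 = 25
  (18 - 15)^2 = 9
Step 3: Sum of squared deviations = 64
Step 4: Sample variance = 64 / 5 = 12.8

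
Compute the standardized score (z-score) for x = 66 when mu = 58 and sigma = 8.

1

Step 1: Recall the z-score formula: z = (x - mu) / sigma
Step 2: Substitute values: z = (66 - 58) / 8
Step 3: z = 8 / 8 = 1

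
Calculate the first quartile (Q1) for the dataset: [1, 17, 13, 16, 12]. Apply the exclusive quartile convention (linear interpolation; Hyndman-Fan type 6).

6.5

Step 1: Sort the data: [1, 12, 13, 16, 17]
Step 2: n = 5
Step 3: Using the exclusive quartile method:
  Q1 = 6.5
  Q2 (median) = 13
  Q3 = 16.5
  IQR = Q3 - Q1 = 16.5 - 6.5 = 10
Step 4: Q1 = 6.5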